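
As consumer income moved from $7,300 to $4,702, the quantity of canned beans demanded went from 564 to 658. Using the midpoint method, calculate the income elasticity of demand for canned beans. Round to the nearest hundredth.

-0.36

%ΔQ = (658 − 564)/[(564+658)/2] = 94/611 ≈ 0.1538.
%ΔM = (4,702 − 7,300)/[(7,300+4,702)/2] = -2598/6001 ≈ -0.4329.
E_I = %ΔQ/%ΔM ≈ -0.36.
E_I < 0: inferior good.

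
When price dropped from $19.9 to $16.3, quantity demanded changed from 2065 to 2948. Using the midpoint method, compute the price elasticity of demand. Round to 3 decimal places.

%Δq = (2948 − 2065)/[(2065 + 2948)/2] = 883/2506.5 ≈ 0.3523.
%ΔP = (16.3 − 19.9)/[(19.9 + 16.3)/2] = -3.6/18.1 ≈ -0.1989.
Arc elasticity E = %Δq/%ΔP ≈ 0.3523/-0.1989 ≈ -1.771.
|E| > 1: demand is elastic over this range.

-1.771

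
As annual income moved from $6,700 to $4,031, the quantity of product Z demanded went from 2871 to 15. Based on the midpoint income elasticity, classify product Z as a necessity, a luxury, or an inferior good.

%ΔQ = (15 − 2871)/[(2871+15)/2] = -2856/1443 ≈ -1.9792.
%ΔY = (4,031 − 6,700)/[(6,700+4,031)/2] = -2669/5365.5 ≈ -0.4974.
E_I = %ΔQ/%ΔY ≈ 3.979.
E_I > 1: normal good (luxury).

luxury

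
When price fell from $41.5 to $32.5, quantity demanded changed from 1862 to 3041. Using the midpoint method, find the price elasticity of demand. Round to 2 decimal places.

%Δq = (3041 − 1862)/[(1862 + 3041)/2] = 1179/2451.5 ≈ 0.4809.
%ΔP = (32.5 − 41.5)/[(41.5 + 32.5)/2] = -9/37 ≈ -0.2432.
Arc elasticity E = %Δq/%ΔP ≈ 0.4809/-0.2432 ≈ -1.98.
|E| > 1: demand is elastic over this range.

-1.98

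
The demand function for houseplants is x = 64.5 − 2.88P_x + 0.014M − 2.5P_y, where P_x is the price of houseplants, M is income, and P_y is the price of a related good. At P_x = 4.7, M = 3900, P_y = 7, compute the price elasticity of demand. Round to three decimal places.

At the given point, x = 64.5 − 2.88(4.7) + 0.014(3900) − 2.5(7) = 64.5 − 13.536 + 54.6 − 17.5 = 88.064.
∂x/∂P_x = −2.88, so E_p = (−2.88)·(4.7/88.064) ≈ -0.154.
|E_p| < 1: demand is inelastic.

-0.154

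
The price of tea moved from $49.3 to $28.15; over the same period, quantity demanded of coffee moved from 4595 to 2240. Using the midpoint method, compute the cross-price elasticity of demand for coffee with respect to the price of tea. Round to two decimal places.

1.26

%ΔQ_x = (2240 − 4595)/[(4595+2240)/2] = -2355/3417.5 ≈ -0.6891.
%ΔP_y = (28.15 − 49.3)/[(49.3+28.15)/2] ≈ -0.5462.
E_xy = -0.6891/-0.5462 ≈ 1.26.
E_xy > 0, so coffee and tea are substitutes.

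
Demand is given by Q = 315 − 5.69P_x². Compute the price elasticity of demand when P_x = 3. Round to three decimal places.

-0.388

At P_x = 3, Q = 263.79.
dQ/dP_x = −2·5.69·P_x = −34.14.
Point elasticity E = (dQ/dP_x)·(P_x/Q) = -34.14 × 3/263.79 ≈ -0.388.
|E| < 1, so demand is inelastic at this price.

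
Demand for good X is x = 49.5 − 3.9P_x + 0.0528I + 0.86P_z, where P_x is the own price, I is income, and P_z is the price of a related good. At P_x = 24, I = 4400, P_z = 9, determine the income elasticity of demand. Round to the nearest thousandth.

1.186

Evaluating quantity at (P_x, I, P_z) gives x = 49.5 − 3.9(24) + 0.0528(4400) + 0.86(9) = 49.5 − 93.6 + 232.32 + 7.74 = 195.96.
∂x/∂I = +0.0528, so E_I = 0.0528·(4400/195.96) ≈ 1.186.
E_I > 1: normal good (luxury).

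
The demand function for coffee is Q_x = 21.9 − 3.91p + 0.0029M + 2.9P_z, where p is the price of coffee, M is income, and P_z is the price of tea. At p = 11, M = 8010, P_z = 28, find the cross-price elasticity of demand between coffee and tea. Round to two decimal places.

Q_x = 21.9 − 3.91(11) + 0.0029(8010) + 2.9(28) = 21.9 − 43.01 + 23.229 + 81.2 = 83.319.
∂Q_x/∂P_z = +2.9, so E_xy = 2.9·(28/83.319) ≈ 0.97.
E_xy > 0: the goods are substitutes.

0.97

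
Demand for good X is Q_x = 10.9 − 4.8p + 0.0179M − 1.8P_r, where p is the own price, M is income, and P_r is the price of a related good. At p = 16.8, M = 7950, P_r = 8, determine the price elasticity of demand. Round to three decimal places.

-1.386

Evaluating quantity at (p, M, P_r) gives Q_x = 10.9 − 4.8(16.8) + 0.0179(7950) − 1.8(8) = 10.9 − 80.64 + 142.305 − 14.4 = 58.165.
∂Q_x/∂p = −4.8, so E_p = (−4.8)·(16.8/58.165) ≈ -1.386.
|E_p| > 1: demand is elastic.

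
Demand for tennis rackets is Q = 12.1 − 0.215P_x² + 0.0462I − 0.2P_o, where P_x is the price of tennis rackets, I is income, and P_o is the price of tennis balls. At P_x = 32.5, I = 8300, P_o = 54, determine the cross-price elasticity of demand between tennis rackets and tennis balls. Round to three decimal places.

-0.068

At the given point, Q = 12.1 − 0.215(32.5)² + 0.0462(8300) − 0.2(54) = 12.1 − 227.0938 + 383.46 − 10.8 = 157.6663.
∂Q/∂P_o = −0.2, so E_xy = -0.2·(54/157.6663) ≈ -0.068.
E_xy < 0: the goods are complements.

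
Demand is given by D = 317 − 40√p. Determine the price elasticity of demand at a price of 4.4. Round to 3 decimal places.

-0.180

At p = 4.4, D = 233.0953.
dD/dp = −40/(2√p) = −40/(2·2.0976).
Point elasticity E = (dD/dp)·(p/D) = -9.5346 × 4.4/233.0953 ≈ -0.180.
|E| < 1, so demand is inelastic at this price.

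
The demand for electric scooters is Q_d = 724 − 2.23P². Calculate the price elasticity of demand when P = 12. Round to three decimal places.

-1.594

At P = 12, Q_d = 402.88.
dQ_d/dP = −2·2.23·P = −53.52.
Point elasticity E = (dQ_d/dP)·(P/Q_d) = -53.52 × 12/402.88 ≈ -1.594.
|E| > 1, so demand is elastic at this price.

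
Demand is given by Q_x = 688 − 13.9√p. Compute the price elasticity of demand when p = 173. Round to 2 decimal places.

At p = 173, Q_x = 505.174.
dQ_x/dp = −13.9/(2√p) = −13.9/(2·13.1529).
Point elasticity E = (dQ_x/dp)·(p/Q_x) = -0.5284 × 173/505.174 ≈ -0.18.
|E| < 1, so demand is inelastic at this price.

-0.18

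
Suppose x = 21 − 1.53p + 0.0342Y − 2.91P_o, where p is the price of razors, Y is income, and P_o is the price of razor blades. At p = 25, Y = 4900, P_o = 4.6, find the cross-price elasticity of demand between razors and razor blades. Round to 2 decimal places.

-0.10

x = 21 − 1.53(25) + 0.0342(4900) − 2.91(4.6) = 21 − 38.25 + 167.58 − 13.386 = 136.944.
∂x/∂P_o = −2.91, so E_xy = -2.91·(4.6/136.944) ≈ -0.10.
E_xy < 0: the goods are complements.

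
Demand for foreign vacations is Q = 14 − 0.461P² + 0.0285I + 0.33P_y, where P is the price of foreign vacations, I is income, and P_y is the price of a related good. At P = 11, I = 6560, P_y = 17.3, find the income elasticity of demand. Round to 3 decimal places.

1.239

Q = 14 − 0.461(11)² + 0.0285(6560) + 0.33(17.3) = 14 − 55.781 + 186.96 + 5.709 = 150.888.
∂Q/∂I = +0.0285, so E_I = 0.0285·(6560/150.888) ≈ 1.239.
E_I > 1: normal good (luxury).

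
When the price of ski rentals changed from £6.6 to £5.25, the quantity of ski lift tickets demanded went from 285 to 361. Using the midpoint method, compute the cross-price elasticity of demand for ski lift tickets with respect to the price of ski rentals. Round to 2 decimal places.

%ΔQ_x = (361 − 285)/[(285+361)/2] = 76/323 ≈ 0.2353.
%ΔP_y = (5.25 − 6.6)/[(6.6+5.25)/2] ≈ -0.2278.
E_xy = 0.2353/-0.2278 ≈ -1.03.
E_xy < 0, so ski lift tickets and ski rentals are complements.

-1.03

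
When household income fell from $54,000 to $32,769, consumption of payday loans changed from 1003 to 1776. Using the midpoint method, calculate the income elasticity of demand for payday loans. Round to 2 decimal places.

%ΔQ = (1776 − 1003)/[(1003+1776)/2] = 773/1389.5 ≈ 0.5563.
%ΔI = (32,769 − 54,000)/[(54,000+32,769)/2] = -21231/43384.5 ≈ -0.4894.
E_I = %ΔQ/%ΔI ≈ -1.14.
E_I < 0: inferior good.

-1.14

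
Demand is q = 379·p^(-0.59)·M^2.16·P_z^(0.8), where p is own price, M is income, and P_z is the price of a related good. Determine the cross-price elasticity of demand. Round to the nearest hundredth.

0.80

For a Cobb–Douglas (constant-elasticity) form q = A·P_z^α·…, the elasticity with respect to P_z equals the exponent α at every point.
Here the exponent on P_z is 0.8, so the cross-price elasticity of demand is 0.80.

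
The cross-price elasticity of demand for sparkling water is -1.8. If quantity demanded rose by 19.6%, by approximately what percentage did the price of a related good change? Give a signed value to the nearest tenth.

%ΔQ ≈ E × %ΔP_y ⇒ %ΔP_y = %ΔQ / E = (19.6%)/(-1.8) ≈ -10.9%.

-10.9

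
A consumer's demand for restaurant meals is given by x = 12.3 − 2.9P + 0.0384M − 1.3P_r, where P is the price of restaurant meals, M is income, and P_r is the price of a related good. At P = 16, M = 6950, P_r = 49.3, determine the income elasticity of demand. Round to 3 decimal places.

1.582

Evaluating quantity at (P, M, P_r) gives x = 12.3 − 2.9(16) + 0.0384(6950) − 1.3(49.3) = 12.3 − 46.4 + 266.88 − 64.09 = 168.69.
∂x/∂M = +0.0384, so E_I = 0.0384·(6950/168.69) ≈ 1.582.
E_I > 1: normal good (luxury).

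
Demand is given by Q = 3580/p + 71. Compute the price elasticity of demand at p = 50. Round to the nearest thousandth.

-0.502

At p = 50, Q = 142.6.
dQ/dp = −3580/p² = −1.432.
Point elasticity E = (dQ/dp)·(p/Q) = -1.432 × 50/142.6 ≈ -0.502.
|E| < 1, so demand is inelastic at this price.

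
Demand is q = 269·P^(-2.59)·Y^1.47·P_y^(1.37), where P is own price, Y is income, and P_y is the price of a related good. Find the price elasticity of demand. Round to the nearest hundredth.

-2.59

For a Cobb–Douglas (constant-elasticity) form q = A·P^α·…, the elasticity with respect to P equals the exponent α at every point.
Here the exponent on P is -2.59, so the price elasticity of demand is -2.59.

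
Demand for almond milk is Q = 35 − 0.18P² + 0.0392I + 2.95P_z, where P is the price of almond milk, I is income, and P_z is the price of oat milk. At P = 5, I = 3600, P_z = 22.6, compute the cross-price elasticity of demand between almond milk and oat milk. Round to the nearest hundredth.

0.28

Q = 35 − 0.18(5)² + 0.0392(3600) + 2.95(22.6) = 35 − 4.5 + 141.12 + 66.67 = 238.29.
∂Q/∂P_z = +2.95, so E_xy = 2.95·(22.6/238.29) ≈ 0.28.
E_xy > 0: the goods are substitutes.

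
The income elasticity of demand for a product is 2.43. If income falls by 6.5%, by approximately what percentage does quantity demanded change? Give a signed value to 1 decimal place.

%ΔQ ≈ E × %ΔI = (2.43) × (-6.5%) ≈ -15.8%.

-15.8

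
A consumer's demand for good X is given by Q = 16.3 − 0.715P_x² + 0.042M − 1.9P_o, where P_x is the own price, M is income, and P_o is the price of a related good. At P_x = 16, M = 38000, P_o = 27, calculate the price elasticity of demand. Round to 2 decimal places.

First evaluate Q: 16.3 − 0.715(16)² + 0.042(38000) − 1.9(27) = 16.3 − 183.04 + 1596 − 51.3 = 1377.96.
∂Q/∂P_x = −2·0.715·P_x = -22.88, so E_p = -22.88·(16/1377.96) ≈ -0.27.
|E_p| < 1: demand is inelastic.

-0.27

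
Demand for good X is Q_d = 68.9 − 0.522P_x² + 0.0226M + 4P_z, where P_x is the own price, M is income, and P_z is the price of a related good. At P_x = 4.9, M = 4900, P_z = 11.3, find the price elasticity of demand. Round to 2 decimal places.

-0.12

Substituting, Q_d = 68.9 − 0.522(4.9)² + 0.0226(4900) + 4(11.3) = 68.9 − 12.5332 + 110.74 + 45.2 = 212.3068.
∂Q_d/∂P_x = −2·0.522·P_x = -5.1156, so E_p = -5.1156·(4.9/212.3068) ≈ -0.12.
|E_p| < 1: demand is inelastic.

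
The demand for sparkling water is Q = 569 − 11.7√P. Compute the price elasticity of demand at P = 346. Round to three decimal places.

-0.310

At P = 346, Q = 351.3674.
dQ/dP = −11.7/(2√P) = −11.7/(2·18.6011).
Point elasticity E = (dQ/dP)·(P/Q) = -0.3145 × 346/351.3674 ≈ -0.310.
|E| < 1, so demand is inelastic at this price.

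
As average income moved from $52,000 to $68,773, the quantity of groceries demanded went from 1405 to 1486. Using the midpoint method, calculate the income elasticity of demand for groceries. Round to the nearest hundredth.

0.20

%ΔQ = (1486 − 1405)/[(1405+1486)/2] = 81/1445.5 ≈ 0.0560.
%ΔI = (68,773 − 52,000)/[(52,000+68,773)/2] = 16773/60386.5 ≈ 0.2778.
E_I = %ΔQ/%ΔI ≈ 0.20.
E_I ∈ (0,1): normal good (necessity).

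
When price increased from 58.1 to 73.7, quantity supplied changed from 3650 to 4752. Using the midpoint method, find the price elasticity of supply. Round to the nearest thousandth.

1.108

%ΔQ = (4752 − 3650)/[(3650 + 4752)/2] = 1102/4201 ≈ 0.2623.
%Δp = (73.7 − 58.1)/[(58.1 + 73.7)/2] = 15.6/65.9 ≈ 0.2367.
Arc elasticity E = %ΔQ/%Δp ≈ 0.2623/0.2367 ≈ 1.108.
|E| > 1: supply is elastic over this range.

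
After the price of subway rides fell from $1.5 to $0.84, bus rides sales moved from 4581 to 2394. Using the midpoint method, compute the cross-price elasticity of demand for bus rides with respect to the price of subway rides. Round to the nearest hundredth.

%ΔQ_x = (2394 − 4581)/[(4581+2394)/2] = -2187/3487.5 ≈ -0.6271.
%ΔP_y = (0.84 − 1.5)/[(1.5+0.84)/2] ≈ -0.5641.
E_xy = -0.6271/-0.5641 ≈ 1.11.
E_xy > 0, so bus rides and subway rides are substitutes.

1.11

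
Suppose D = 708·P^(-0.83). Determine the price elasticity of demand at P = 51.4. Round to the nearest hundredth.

For a Cobb–Douglas (constant-elasticity) form D = A·P^α·…, the elasticity with respect to P equals the exponent α at every point.
Here the exponent on P is -0.83, so the price elasticity of demand is -0.83.

-0.83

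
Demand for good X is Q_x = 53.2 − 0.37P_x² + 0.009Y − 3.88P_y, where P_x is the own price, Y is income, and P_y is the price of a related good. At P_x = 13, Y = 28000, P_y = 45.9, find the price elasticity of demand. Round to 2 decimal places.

Evaluating quantity at (P_x, Y, P_y) gives Q_x = 53.2 − 0.37(13)² + 0.009(28000) − 3.88(45.9) = 53.2 − 62.53 + 252 − 178.092 = 64.578.
∂Q_x/∂P_x = −2·0.37·P_x = -9.62, so E_p = -9.62·(13/64.578) ≈ -1.94.
|E_p| > 1: demand is elastic.

-1.94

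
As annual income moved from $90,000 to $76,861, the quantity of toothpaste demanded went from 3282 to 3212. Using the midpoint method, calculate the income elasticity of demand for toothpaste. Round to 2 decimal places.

0.14

%ΔQ = (3212 − 3282)/[(3282+3212)/2] = -70/3247 ≈ -0.0216.
%ΔI = (76,861 − 90,000)/[(90,000+76,861)/2] = -13139/83430.5 ≈ -0.1575.
E_I = %ΔQ/%ΔI ≈ 0.14.
E_I ∈ (0,1): normal good (necessity).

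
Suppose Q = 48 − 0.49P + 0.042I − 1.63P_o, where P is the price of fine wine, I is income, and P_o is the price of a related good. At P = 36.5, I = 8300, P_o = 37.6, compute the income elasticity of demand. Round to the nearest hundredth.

Evaluating quantity at (P, I, P_o) gives Q = 48 − 0.49(36.5) + 0.042(8300) − 1.63(37.6) = 48 − 17.885 + 348.6 − 61.288 = 317.427.
∂Q/∂I = +0.042, so E_I = 0.042·(8300/317.427) ≈ 1.10.
E_I > 1: normal good (luxury).

1.10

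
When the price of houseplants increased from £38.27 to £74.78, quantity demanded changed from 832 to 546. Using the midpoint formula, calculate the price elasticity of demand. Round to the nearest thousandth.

-0.643

%Δq = (546 − 832)/[(832 + 546)/2] = -286/689 ≈ -0.4151.
%Δp = (74.78 − 38.27)/[(38.27 + 74.78)/2] = 36.51/56.525 ≈ 0.6459.
Arc elasticity E = %Δq/%Δp ≈ -0.4151/0.6459 ≈ -0.643.
|E| < 1: demand is inelastic over this range.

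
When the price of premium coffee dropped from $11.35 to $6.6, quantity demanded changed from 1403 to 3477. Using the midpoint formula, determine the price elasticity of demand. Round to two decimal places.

-1.61

%ΔQ = (3477 − 1403)/[(1403 + 3477)/2] = 2074/2440 ≈ 0.8500.
%Δp = (6.6 − 11.35)/[(11.35 + 6.6)/2] = -4.75/8.975 ≈ -0.5292.
Arc elasticity E = %ΔQ/%Δp ≈ 0.8500/-0.5292 ≈ -1.61.
|E| > 1: demand is elastic over this range.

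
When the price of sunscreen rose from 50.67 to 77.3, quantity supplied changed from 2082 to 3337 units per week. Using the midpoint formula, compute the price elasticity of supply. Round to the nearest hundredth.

1.11

%Δq = (3337 − 2082)/[(2082 + 3337)/2] = 1255/2709.5 ≈ 0.4632.
%ΔP = (77.3 − 50.67)/[(50.67 + 77.3)/2] = 26.63/63.985 ≈ 0.4162.
Arc elasticity E = %Δq/%ΔP ≈ 0.4632/0.4162 ≈ 1.11.
|E| > 1: supply is elastic over this range.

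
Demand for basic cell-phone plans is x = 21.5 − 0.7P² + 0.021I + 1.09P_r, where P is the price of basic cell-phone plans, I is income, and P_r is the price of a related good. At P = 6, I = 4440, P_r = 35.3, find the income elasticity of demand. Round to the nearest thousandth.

0.728

Substituting, x = 21.5 − 0.7(6)² + 0.021(4440) + 1.09(35.3) = 21.5 − 25.2 + 93.24 + 38.477 = 128.017.
∂x/∂I = +0.021, so E_I = 0.021·(4440/128.017) ≈ 0.728.
E_I ∈ (0,1): normal good (necessity).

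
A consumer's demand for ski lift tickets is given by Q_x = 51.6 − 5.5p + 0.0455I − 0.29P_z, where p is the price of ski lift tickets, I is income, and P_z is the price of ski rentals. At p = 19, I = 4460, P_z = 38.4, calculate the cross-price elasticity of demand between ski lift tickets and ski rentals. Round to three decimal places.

-0.080

Substituting, Q_x = 51.6 − 5.5(19) + 0.0455(4460) − 0.29(38.4) = 51.6 − 104.5 + 202.93 − 11.136 = 138.894.
∂Q_x/∂P_z = −0.29, so E_xy = -0.29·(38.4/138.894) ≈ -0.080.
E_xy < 0: the goods are complements.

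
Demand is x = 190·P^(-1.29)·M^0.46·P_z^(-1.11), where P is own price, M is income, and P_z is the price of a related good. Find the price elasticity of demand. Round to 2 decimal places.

-1.29

For a Cobb–Douglas (constant-elasticity) form x = A·P^α·…, the elasticity with respect to P equals the exponent α at every point.
Here the exponent on P is -1.29, so the price elasticity of demand is -1.29.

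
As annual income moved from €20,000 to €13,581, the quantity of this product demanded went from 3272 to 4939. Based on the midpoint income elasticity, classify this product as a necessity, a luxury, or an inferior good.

inferior

%ΔQ = (4939 − 3272)/[(3272+4939)/2] = 1667/4105.5 ≈ 0.4060.
%ΔI = (13,581 − 20,000)/[(20,000+13,581)/2] = -6419/16790.5 ≈ -0.3823.
E_I = %ΔQ/%ΔI ≈ -1.062.
E_I < 0: inferior good.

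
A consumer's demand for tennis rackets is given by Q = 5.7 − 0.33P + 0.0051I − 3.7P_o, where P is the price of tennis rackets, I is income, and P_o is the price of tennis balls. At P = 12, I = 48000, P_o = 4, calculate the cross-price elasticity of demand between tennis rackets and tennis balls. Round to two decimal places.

-0.06

First evaluate Q: 5.7 − 0.33(12) + 0.0051(48000) − 3.7(4) = 5.7 − 3.96 + 244.8 − 14.8 = 231.74.
∂Q/∂P_o = −3.7, so E_xy = -3.7·(4/231.74) ≈ -0.06.
E_xy < 0: the goods are complements.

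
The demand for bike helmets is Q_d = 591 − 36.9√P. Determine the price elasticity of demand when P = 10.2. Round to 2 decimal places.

-0.12

At P = 10.2, Q_d = 473.1509.
dQ_d/dP = −36.9/(2√P) = −36.9/(2·3.1937).
Point elasticity E = (dQ_d/dP)·(P/Q_d) = -5.7769 × 10.2/473.1509 ≈ -0.12.
|E| < 1, so demand is inelastic at this price.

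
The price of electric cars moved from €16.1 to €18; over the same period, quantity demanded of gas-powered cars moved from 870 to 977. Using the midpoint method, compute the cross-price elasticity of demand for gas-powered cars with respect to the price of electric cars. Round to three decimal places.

%ΔQ_x = (977 − 870)/[(870+977)/2] = 107/923.5 ≈ 0.1159.
%ΔP_y = (18 − 16.1)/[(16.1+18)/2] ≈ 0.1114.
E_xy = 0.1159/0.1114 ≈ 1.040.
E_xy > 0, so gas-powered cars and electric cars are substitutes.

1.040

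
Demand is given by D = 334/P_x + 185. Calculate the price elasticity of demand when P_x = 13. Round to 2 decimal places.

At P_x = 13, D = 210.6923.
dD/dP_x = −334/P_x² = −1.9763.
Point elasticity E = (dD/dP_x)·(P_x/D) = -1.9763 × 13/210.6923 ≈ -0.12.
|E| < 1, so demand is inelastic at this price.

-0.12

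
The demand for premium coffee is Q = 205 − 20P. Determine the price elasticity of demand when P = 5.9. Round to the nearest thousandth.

At P = 5.9, Q = 87.
dQ/dP = −20.
Point elasticity E = (dQ/dP)·(P/Q) = -20 × 5.9/87 ≈ -1.356.
|E| > 1, so demand is elastic at this price.

-1.356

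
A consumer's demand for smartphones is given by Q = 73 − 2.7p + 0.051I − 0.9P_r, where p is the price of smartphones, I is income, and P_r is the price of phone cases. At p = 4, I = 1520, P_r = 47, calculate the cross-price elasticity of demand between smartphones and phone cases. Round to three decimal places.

-0.434

First evaluate Q: 73 − 2.7(4) + 0.051(1520) − 0.9(47) = 73 − 10.8 + 77.52 − 42.3 = 97.42.
∂Q/∂P_r = −0.9, so E_xy = -0.9·(47/97.42) ≈ -0.434.
E_xy < 0: the goods are complements.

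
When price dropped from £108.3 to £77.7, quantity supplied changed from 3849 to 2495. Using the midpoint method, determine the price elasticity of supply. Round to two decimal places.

%Δq = (2495 − 3849)/[(3849 + 2495)/2] = -1354/3172 ≈ -0.4269.
%Δp = (77.7 − 108.3)/[(108.3 + 77.7)/2] = -30.6/93 ≈ -0.3290.
Arc elasticity E = %Δq/%Δp ≈ -0.4269/-0.3290 ≈ 1.30.
|E| > 1: supply is elastic over this range.

1.30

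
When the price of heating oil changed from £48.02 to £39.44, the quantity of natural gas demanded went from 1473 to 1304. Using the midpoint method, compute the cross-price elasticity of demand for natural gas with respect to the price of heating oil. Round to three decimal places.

0.620

%ΔQ_x = (1304 − 1473)/[(1473+1304)/2] = -169/1388.5 ≈ -0.1217.
%ΔP_y = (39.44 − 48.02)/[(48.02+39.44)/2] ≈ -0.1962.
E_xy = -0.1217/-0.1962 ≈ 0.620.
E_xy > 0, so natural gas and heating oil are substitutes.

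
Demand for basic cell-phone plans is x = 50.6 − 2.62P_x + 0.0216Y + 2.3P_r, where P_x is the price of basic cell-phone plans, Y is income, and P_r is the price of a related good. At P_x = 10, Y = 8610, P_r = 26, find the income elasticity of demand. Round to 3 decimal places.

Substituting, x = 50.6 − 2.62(10) + 0.0216(8610) + 2.3(26) = 50.6 − 26.2 + 185.976 + 59.8 = 270.176.
∂x/∂Y = +0.0216, so E_I = 0.0216·(8610/270.176) ≈ 0.688.
E_I ∈ (0,1): normal good (necessity).

0.688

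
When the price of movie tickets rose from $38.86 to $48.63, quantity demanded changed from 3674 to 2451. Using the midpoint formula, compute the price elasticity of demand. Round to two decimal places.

%ΔQ = (2451 − 3674)/[(3674 + 2451)/2] = -1223/3062.5 ≈ -0.3993.
%Δp = (48.63 − 38.86)/[(38.86 + 48.63)/2] = 9.77/43.745 ≈ 0.2233.
Arc elasticity E = %ΔQ/%Δp ≈ -0.3993/0.2233 ≈ -1.79.
|E| > 1: demand is elastic over this range.

-1.79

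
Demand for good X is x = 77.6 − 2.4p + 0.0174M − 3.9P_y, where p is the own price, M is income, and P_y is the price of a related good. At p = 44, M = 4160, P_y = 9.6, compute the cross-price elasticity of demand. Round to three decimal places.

Substituting, x = 77.6 − 2.4(44) + 0.0174(4160) − 3.9(9.6) = 77.6 − 105.6 + 72.384 − 37.44 = 6.944.
∂x/∂P_y = −3.9, so E_xy = -3.9·(9.6/6.944) ≈ -5.392.
E_xy < 0: the goods are complements.

-5.392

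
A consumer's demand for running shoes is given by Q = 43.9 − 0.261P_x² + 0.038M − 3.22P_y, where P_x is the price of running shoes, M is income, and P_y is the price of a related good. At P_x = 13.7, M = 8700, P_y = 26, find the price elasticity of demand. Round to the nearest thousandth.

Evaluating quantity at (P_x, M, P_y) gives Q = 43.9 − 0.261(13.7)² + 0.038(8700) − 3.22(26) = 43.9 − 48.9871 + 330.6 − 83.72 = 241.7929.
∂Q/∂P_x = −2·0.261·P_x = -7.1514, so E_p = -7.1514·(13.7/241.7929) ≈ -0.405.
|E_p| < 1: demand is inelastic.

-0.405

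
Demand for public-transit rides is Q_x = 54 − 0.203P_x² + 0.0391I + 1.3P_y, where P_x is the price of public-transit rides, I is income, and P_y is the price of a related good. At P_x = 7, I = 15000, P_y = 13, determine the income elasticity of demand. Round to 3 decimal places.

Q_x = 54 − 0.203(7)² + 0.0391(15000) + 1.3(13) = 54 − 9.947 + 586.5 + 16.9 = 647.453.
∂Q_x/∂I = +0.0391, so E_I = 0.0391·(15000/647.453) ≈ 0.906.
E_I ∈ (0,1): normal good (necessity).

0.906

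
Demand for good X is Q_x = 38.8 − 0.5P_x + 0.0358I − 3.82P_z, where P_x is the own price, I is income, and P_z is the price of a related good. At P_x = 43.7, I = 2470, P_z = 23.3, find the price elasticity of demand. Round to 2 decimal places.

Evaluating quantity at (P_x, I, P_z) gives Q_x = 38.8 − 0.5(43.7) + 0.0358(2470) − 3.82(23.3) = 38.8 − 21.85 + 88.426 − 89.006 = 16.37.
∂Q_x/∂P_x = −0.5, so E_p = (−0.5)·(43.7/16.37) ≈ -1.33.
|E_p| > 1: demand is elastic.

-1.33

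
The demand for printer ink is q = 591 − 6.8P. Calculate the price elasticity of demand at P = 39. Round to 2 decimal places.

-0.81

At P = 39, q = 325.8.
dq/dP = −6.8.
Point elasticity E = (dq/dP)·(P/q) = -6.8 × 39/325.8 ≈ -0.81.
|E| < 1, so demand is inelastic at this price.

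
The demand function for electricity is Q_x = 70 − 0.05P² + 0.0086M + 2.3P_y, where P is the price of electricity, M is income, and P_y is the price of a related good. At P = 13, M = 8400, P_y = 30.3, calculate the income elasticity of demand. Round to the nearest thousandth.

0.355

Evaluating quantity at (P, M, P_y) gives Q_x = 70 − 0.05(13)² + 0.0086(8400) + 2.3(30.3) = 70 − 8.45 + 72.24 + 69.69 = 203.48.
∂Q_x/∂M = +0.0086, so E_I = 0.0086·(8400/203.48) ≈ 0.355.
E_I ∈ (0,1): normal good (necessity).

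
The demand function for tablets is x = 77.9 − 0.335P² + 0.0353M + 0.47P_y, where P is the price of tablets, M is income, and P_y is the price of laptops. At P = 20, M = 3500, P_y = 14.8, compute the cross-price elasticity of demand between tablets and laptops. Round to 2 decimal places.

x = 77.9 − 0.335(20)² + 0.0353(3500) + 0.47(14.8) = 77.9 − 134 + 123.55 + 6.956 = 74.406.
∂x/∂P_y = +0.47, so E_xy = 0.47·(14.8/74.406) ≈ 0.09.
E_xy > 0: the goods are substitutes.

0.09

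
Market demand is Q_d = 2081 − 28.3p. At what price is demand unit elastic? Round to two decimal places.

For linear demand Q_d = a − bp, E = −bp/(a − bp). |E| = 1 ⇒ bp = a − bp ⇒ p = a/(2b).
p = 2081/(2·28.3) ≈ 36.77.

36.77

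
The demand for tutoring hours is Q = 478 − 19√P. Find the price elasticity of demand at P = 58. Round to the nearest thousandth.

-0.217

At P = 58, Q = 333.3003.
dQ/dP = −19/(2√P) = −19/(2·7.6158).
Point elasticity E = (dQ/dP)·(P/Q) = -1.2474 × 58/333.3003 ≈ -0.217.
|E| < 1, so demand is inelastic at this price.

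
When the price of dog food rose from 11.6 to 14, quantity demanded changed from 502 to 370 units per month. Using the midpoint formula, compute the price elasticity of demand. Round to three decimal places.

-1.615

%ΔQ = (370 − 502)/[(502 + 370)/2] = -132/436 ≈ -0.3028.
%ΔP = (14 − 11.6)/[(11.6 + 14)/2] = 2.4/12.8 ≈ 0.1875.
Arc elasticity E = %ΔQ/%ΔP ≈ -0.3028/0.1875 ≈ -1.615.
|E| > 1: demand is elastic over this range.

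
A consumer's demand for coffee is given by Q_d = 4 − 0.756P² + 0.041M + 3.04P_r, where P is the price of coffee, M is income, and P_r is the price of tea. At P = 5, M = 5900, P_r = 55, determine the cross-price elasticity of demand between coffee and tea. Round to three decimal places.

Evaluating quantity at (P, M, P_r) gives Q_d = 4 − 0.756(5)² + 0.041(5900) + 3.04(55) = 4 − 18.9 + 241.9 + 167.2 = 394.2.
∂Q_d/∂P_r = +3.04, so E_xy = 3.04·(55/394.2) ≈ 0.424.
E_xy > 0: the goods are substitutes.

0.424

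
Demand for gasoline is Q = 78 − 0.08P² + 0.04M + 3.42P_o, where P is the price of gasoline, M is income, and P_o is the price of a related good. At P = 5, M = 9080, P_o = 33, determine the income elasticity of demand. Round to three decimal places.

First evaluate Q: 78 − 0.08(5)² + 0.04(9080) + 3.42(33) = 78 − 2 + 363.2 + 112.86 = 552.06.
∂Q/∂M = +0.04, so E_I = 0.04·(9080/552.06) ≈ 0.658.
E_I ∈ (0,1): normal good (necessity).

0.658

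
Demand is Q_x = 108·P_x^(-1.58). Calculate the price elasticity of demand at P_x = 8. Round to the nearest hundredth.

For a Cobb–Douglas (constant-elasticity) form Q_x = A·P_x^α·…, the elasticity with respect to P_x equals the exponent α at every point.
Here the exponent on P_x is -1.58, so the price elasticity of demand is -1.58.

-1.58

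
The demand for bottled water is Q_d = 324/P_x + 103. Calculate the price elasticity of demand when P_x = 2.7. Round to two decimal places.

At P_x = 2.7, Q_d = 223.
dQ_d/dP_x = −324/P_x² = −44.4444.
Point elasticity E = (dQ_d/dP_x)·(P_x/Q_d) = -44.4444 × 2.7/223 ≈ -0.54.
|E| < 1, so demand is inelastic at this price.

-0.54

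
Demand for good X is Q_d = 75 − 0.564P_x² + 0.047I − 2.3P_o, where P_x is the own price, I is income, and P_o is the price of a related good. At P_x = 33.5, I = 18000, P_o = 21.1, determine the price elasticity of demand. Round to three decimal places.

-5.285

First evaluate Q_d: 75 − 0.564(33.5)² + 0.047(18000) − 2.3(21.1) = 75 − 632.949 + 846 − 48.53 = 239.521.
∂Q_d/∂P_x = −2·0.564·P_x = -37.788, so E_p = -37.788·(33.5/239.521) ≈ -5.285.
|E_p| > 1: demand is elastic.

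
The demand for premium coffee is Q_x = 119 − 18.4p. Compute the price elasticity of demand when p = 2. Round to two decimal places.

-0.45

At p = 2, Q_x = 82.2.
dQ_x/dp = −18.4.
Point elasticity E = (dQ_x/dp)·(p/Q_x) = -18.4 × 2/82.2 ≈ -0.45.
|E| < 1, so demand is inelastic at this price.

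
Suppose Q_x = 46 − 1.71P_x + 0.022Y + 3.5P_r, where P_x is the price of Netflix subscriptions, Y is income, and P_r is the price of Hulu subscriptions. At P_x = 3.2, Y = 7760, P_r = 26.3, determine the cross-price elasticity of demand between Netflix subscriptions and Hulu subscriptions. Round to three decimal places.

0.303

Evaluating quantity at (P_x, Y, P_r) gives Q_x = 46 − 1.71(3.2) + 0.022(7760) + 3.5(26.3) = 46 − 5.472 + 170.72 + 92.05 = 303.298.
∂Q_x/∂P_r = +3.5, so E_xy = 3.5·(26.3/303.298) ≈ 0.303.
E_xy > 0: the goods are substitutes.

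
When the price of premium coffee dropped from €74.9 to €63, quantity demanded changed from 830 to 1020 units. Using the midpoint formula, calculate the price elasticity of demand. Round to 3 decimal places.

%ΔQ = (1020 − 830)/[(830 + 1020)/2] = 190/925 ≈ 0.2054.
%Δp = (63 − 74.9)/[(74.9 + 63)/2] = -11.9/68.95 ≈ -0.1726.
Arc elasticity E = %ΔQ/%Δp ≈ 0.2054/-0.1726 ≈ -1.190.
|E| > 1: demand is elastic over this range.

-1.190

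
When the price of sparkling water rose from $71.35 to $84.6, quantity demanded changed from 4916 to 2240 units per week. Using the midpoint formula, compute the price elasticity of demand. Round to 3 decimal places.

%Δq = (2240 − 4916)/[(4916 + 2240)/2] = -2676/3578 ≈ -0.7479.
%ΔP = (84.6 − 71.35)/[(71.35 + 84.6)/2] = 13.25/77.975 ≈ 0.1699.
Arc elasticity E = %Δq/%ΔP ≈ -0.7479/0.1699 ≈ -4.401.
|E| > 1: demand is elastic over this range.

-4.401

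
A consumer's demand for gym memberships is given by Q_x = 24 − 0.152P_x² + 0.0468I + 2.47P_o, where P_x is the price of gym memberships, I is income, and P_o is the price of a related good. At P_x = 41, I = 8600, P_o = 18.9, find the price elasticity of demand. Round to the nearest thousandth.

Q_x = 24 − 0.152(41)² + 0.0468(8600) + 2.47(18.9) = 24 − 255.512 + 402.48 + 46.683 = 217.651.
∂Q_x/∂P_x = −2·0.152·P_x = -12.464, so E_p = -12.464·(41/217.651) ≈ -2.348.
|E_p| > 1: demand is elastic.

-2.348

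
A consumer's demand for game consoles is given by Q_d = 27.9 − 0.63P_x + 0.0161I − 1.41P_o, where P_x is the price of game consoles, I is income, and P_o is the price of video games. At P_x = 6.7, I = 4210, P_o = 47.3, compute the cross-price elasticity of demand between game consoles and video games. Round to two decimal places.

Q_d = 27.9 − 0.63(6.7) + 0.0161(4210) − 1.41(47.3) = 27.9 − 4.221 + 67.781 − 66.693 = 24.767.
∂Q_d/∂P_o = −1.41, so E_xy = -1.41·(47.3/24.767) ≈ -2.69.
E_xy < 0: the goods are complements.

-2.69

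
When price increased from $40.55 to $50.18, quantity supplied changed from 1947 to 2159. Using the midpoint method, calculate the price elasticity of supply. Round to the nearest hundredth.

%Δq = (2159 − 1947)/[(1947 + 2159)/2] = 212/2053 ≈ 0.1033.
%ΔP = (50.18 − 40.55)/[(40.55 + 50.18)/2] = 9.63/45.365 ≈ 0.2123.
Arc elasticity E = %Δq/%ΔP ≈ 0.1033/0.2123 ≈ 0.49.
|E| < 1: supply is inelastic over this range.

0.49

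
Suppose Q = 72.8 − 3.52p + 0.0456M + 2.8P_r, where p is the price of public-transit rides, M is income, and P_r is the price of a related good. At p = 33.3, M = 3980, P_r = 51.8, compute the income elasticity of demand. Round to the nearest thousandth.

0.643

At the given point, Q = 72.8 − 3.52(33.3) + 0.0456(3980) + 2.8(51.8) = 72.8 − 117.216 + 181.488 + 145.04 = 282.112.
∂Q/∂M = +0.0456, so E_I = 0.0456·(3980/282.112) ≈ 0.643.
E_I ∈ (0,1): normal good (necessity).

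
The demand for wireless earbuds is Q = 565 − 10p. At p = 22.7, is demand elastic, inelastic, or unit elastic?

inelastic

At p = 22.7, Q = 338.
dQ/dp = −10.
Point elasticity E = (dQ/dp)·(p/Q) = -10 × 22.7/338 ≈ -0.672.
|E| ≈ 0.672 < 1, so demand is inelastic.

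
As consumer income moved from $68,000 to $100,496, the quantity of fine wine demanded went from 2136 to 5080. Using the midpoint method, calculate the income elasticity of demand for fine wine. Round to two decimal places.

%ΔQ = (5080 − 2136)/[(2136+5080)/2] = 2944/3608 ≈ 0.8160.
%ΔI = (100,496 − 68,000)/[(68,000+100,496)/2] = 32496/84248 ≈ 0.3857.
E_I = %ΔQ/%ΔI ≈ 2.12.
E_I > 1: normal good (luxury).

2.12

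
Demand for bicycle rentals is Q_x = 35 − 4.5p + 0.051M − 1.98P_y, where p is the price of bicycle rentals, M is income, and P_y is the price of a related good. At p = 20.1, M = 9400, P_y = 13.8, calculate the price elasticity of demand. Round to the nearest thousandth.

Q_x = 35 − 4.5(20.1) + 0.051(9400) − 1.98(13.8) = 35 − 90.45 + 479.4 − 27.324 = 396.626.
∂Q_x/∂p = −4.5, so E_p = (−4.5)·(20.1/396.626) ≈ -0.228.
|E_p| < 1: demand is inelastic.

-0.228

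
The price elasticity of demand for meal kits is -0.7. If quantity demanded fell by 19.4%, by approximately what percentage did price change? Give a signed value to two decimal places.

%ΔQ ≈ E × %ΔP ⇒ %ΔP = %ΔQ / E = (-19.4%)/(-0.7) ≈ 27.71%.

27.71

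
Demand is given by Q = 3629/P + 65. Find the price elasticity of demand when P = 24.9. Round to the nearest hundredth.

-0.69

At P = 24.9, Q = 210.743.
dQ/dP = −3629/P² = −5.8531.
Point elasticity E = (dQ/dP)·(P/Q) = -5.8531 × 24.9/210.743 ≈ -0.69.
|E| < 1, so demand is inelastic at this price.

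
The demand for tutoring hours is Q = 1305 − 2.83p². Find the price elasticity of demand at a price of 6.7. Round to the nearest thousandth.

-0.216

At p = 6.7, Q = 1177.9613.
dQ/dp = −2·2.83·p = −37.922.
Point elasticity E = (dQ/dp)·(p/Q) = -37.922 × 6.7/1177.9613 ≈ -0.216.
|E| < 1, so demand is inelastic at this price.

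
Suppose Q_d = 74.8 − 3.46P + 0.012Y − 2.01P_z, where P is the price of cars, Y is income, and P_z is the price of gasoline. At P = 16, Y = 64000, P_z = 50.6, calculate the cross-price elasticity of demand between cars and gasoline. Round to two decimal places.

Substituting, Q_d = 74.8 − 3.46(16) + 0.012(64000) − 2.01(50.6) = 74.8 − 55.36 + 768 − 101.706 = 685.734.
∂Q_d/∂P_z = −2.01, so E_xy = -2.01·(50.6/685.734) ≈ -0.15.
E_xy < 0: the goods are complements.

-0.15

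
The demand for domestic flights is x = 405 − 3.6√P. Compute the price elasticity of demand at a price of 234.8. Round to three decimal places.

At P = 234.8, x = 349.8365.
dx/dP = −3.6/(2√P) = −3.6/(2·15.3232).
Point elasticity E = (dx/dP)·(P/x) = -0.1175 × 234.8/349.8365 ≈ -0.079.
|E| < 1, so demand is inelastic at this price.

-0.079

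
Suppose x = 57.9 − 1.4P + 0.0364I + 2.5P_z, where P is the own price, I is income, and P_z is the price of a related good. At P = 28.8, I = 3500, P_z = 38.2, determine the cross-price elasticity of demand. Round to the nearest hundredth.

Substituting, x = 57.9 − 1.4(28.8) + 0.0364(3500) + 2.5(38.2) = 57.9 − 40.32 + 127.4 + 95.5 = 240.48.
∂x/∂P_z = +2.5, so E_xy = 2.5·(38.2/240.48) ≈ 0.40.
E_xy > 0: the goods are substitutes.

0.40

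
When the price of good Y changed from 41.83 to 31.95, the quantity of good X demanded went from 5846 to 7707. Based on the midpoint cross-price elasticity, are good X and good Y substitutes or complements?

%ΔQ_x = (7707 − 5846)/[(5846+7707)/2] = 1861/6776.5 ≈ 0.2746.
%ΔP_y = (31.95 − 41.83)/[(41.83+31.95)/2] ≈ -0.2678.
E_xy = 0.2746/-0.2678 ≈ -1.025.
E_xy < 0, so the goods are complements.

complements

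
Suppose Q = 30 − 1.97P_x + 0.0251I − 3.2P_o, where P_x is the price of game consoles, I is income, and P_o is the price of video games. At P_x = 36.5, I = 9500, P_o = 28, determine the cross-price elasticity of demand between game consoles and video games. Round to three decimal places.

-0.838

Evaluating quantity at (P_x, I, P_o) gives Q = 30 − 1.97(36.5) + 0.0251(9500) − 3.2(28) = 30 − 71.905 + 238.45 − 89.6 = 106.945.
∂Q/∂P_o = −3.2, so E_xy = -3.2·(28/106.945) ≈ -0.838.
E_xy < 0: the goods are complements.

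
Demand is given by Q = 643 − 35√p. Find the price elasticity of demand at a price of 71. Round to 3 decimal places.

-0.424

At p = 71, Q = 348.0848.
dQ/dp = −35/(2√p) = −35/(2·8.4261).
Point elasticity E = (dQ/dp)·(p/Q) = -2.0769 × 71/348.0848 ≈ -0.424.
|E| < 1, so demand is inelastic at this price.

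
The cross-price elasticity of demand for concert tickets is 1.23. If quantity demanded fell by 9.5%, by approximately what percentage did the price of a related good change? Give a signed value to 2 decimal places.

-7.72

%ΔQ ≈ E × %ΔP_y ⇒ %ΔP_y = %ΔQ / E = (-9.5%)/(1.23) ≈ -7.72%.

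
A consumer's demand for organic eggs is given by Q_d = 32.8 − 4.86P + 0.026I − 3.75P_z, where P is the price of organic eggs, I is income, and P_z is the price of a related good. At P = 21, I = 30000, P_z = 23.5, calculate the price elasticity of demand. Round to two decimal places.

Evaluating quantity at (P, I, P_z) gives Q_d = 32.8 − 4.86(21) + 0.026(30000) − 3.75(23.5) = 32.8 − 102.06 + 780 − 88.125 = 622.615.
∂Q_d/∂P = −4.86, so E_p = (−4.86)·(21/622.615) ≈ -0.16.
|E_p| < 1: demand is inelastic.

-0.16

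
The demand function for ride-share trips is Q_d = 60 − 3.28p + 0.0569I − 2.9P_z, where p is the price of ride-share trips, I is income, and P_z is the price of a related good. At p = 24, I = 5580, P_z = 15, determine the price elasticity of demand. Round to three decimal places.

Evaluating quantity at (p, I, P_z) gives Q_d = 60 − 3.28(24) + 0.0569(5580) − 2.9(15) = 60 − 78.72 + 317.502 − 43.5 = 255.282.
∂Q_d/∂p = −3.28, so E_p = (−3.28)·(24/255.282) ≈ -0.308.
|E_p| < 1: demand is inelastic.

-0.308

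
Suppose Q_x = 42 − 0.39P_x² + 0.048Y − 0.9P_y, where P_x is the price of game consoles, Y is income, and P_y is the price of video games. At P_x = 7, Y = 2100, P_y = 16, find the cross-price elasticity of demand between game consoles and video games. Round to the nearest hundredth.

-0.13

Evaluating quantity at (P_x, Y, P_y) gives Q_x = 42 − 0.39(7)² + 0.048(2100) − 0.9(16) = 42 − 19.11 + 100.8 − 14.4 = 109.29.
∂Q_x/∂P_y = −0.9, so E_xy = -0.9·(16/109.29) ≈ -0.13.
E_xy < 0: the goods are complements.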